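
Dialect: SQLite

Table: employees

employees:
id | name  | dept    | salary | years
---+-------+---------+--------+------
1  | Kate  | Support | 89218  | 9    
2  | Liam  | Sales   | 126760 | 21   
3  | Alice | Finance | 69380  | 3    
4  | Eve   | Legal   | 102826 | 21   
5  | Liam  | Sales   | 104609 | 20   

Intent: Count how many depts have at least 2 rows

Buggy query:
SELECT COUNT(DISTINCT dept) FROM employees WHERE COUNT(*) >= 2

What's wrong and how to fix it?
Bug: COUNT(*) cannot appear in WHERE; the per-group count doesn't exist yet

Fix: Group first with HAVING COUNT(*) >= 2, then COUNT the resulting groups

Corrected query:
SELECT COUNT(*) FROM (SELECT dept FROM employees GROUP BY dept HAVING COUNT(*) >= 2)

Result:
COUNT(*)
--------
1       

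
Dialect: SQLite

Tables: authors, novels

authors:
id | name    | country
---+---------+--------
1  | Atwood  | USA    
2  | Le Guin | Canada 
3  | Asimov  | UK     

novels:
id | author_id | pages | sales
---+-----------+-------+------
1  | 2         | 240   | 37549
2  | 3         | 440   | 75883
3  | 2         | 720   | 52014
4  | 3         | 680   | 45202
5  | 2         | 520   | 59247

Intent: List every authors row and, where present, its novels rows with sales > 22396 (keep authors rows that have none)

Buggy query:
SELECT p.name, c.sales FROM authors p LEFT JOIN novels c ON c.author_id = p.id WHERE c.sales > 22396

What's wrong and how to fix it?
Bug: Filtering c.sales in WHERE discards the NULL rows produced by LEFT JOIN, turning it into an inner join

Fix: Put 'c.sales > 22396' in the JOIN's ON clause instead of WHERE

Corrected query:
SELECT p.name, c.sales FROM authors p LEFT JOIN novels c ON c.author_id = p.id AND c.sales > 22396

Result:
name    | sales
--------+------
Atwood  | NULL 
Le Guin | 37549
Le Guin | 52014
Le Guin | 59247
Asimov  | 45202
Asimov  | 75883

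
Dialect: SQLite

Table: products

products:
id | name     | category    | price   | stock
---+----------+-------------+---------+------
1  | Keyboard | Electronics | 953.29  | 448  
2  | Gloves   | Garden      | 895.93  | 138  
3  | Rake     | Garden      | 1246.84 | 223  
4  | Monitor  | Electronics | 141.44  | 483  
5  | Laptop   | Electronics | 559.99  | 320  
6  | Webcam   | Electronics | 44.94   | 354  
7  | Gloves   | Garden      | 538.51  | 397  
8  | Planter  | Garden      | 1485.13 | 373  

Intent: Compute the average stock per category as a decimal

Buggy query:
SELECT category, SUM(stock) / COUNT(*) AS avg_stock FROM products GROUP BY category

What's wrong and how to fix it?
Bug: Both operands are integers, so '/' performs integer division and truncates

Fix: Multiply by 1.0 (or CAST to REAL) to force floating-point division

Corrected query:
SELECT category, SUM(stock) * 1.0 / COUNT(*) AS avg_stock FROM products GROUP BY category

Result:
category    | avg_stock
------------+----------
Electronics | 401.25   
Garden      | 282.75   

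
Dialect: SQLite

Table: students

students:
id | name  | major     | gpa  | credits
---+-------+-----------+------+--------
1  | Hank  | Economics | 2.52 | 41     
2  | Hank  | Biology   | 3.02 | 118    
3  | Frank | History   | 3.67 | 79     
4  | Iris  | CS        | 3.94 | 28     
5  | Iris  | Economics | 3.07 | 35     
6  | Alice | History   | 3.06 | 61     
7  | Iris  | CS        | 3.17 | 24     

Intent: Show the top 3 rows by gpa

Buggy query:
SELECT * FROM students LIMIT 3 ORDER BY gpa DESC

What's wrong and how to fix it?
Bug: ORDER BY cannot follow LIMIT; LIMIT is the final clause

Fix: Sort with ORDER BY, then apply LIMIT

Corrected query:
SELECT * FROM students ORDER BY gpa DESC LIMIT 3

Result:
id | name  | major   | gpa  | credits
---+-------+---------+------+--------
4  | Iris  | CS      | 3.94 | 28     
3  | Frank | History | 3.67 | 79     
7  | Iris  | CS      | 3.17 | 24     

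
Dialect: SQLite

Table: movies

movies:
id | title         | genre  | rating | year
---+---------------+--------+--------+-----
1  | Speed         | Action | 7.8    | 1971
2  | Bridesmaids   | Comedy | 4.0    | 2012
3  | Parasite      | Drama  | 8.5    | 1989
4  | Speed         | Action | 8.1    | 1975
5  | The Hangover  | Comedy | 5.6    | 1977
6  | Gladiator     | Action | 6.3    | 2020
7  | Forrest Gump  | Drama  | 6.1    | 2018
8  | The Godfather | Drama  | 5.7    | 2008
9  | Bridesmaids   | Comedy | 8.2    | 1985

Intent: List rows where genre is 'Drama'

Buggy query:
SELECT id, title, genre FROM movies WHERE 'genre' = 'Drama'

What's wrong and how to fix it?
Bug: Single quotes denote string literals in SQL; the column name is being compared as a constant string

Fix: Reference the column as genre without single quotes

Corrected query:
SELECT id, title, genre FROM movies WHERE genre = 'Drama'

Result:
id | title         | genre
---+---------------+------
3  | Parasite      | Drama
7  | Forrest Gump  | Drama
8  | The Godfather | Drama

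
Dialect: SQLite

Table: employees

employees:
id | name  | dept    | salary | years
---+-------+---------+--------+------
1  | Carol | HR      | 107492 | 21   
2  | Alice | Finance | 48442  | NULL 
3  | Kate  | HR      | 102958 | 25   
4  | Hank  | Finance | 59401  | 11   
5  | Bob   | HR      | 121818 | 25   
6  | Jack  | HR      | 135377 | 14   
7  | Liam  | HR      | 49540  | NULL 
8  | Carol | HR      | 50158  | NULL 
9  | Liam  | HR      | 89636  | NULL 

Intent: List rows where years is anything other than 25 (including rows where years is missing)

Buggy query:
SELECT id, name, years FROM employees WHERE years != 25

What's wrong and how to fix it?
Bug: Inequality against NULL is unknown, not true; rows with NULL are dropped

Fix: Add an explicit OR years IS NULL to include the missing-value rows

Corrected query:
SELECT id, name, years FROM employees WHERE years != 25 OR years IS NULL

Result:
id | name  | years
---+-------+------
1  | Carol | 21   
2  | Alice | NULL 
4  | Hank  | 11   
6  | Jack  | 14   
7  | Liam  | NULL 
8  | Carol | NULL 
9  | Liam  | NULL 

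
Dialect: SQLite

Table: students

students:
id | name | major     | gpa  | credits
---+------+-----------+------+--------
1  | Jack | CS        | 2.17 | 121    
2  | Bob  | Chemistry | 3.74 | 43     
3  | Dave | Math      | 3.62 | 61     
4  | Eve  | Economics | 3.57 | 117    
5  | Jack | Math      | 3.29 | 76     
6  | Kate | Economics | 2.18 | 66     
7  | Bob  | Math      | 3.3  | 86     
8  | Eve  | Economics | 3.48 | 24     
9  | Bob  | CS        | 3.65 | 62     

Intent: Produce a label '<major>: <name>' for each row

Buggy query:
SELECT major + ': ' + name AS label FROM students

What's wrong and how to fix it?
Bug: SQLite uses || for string concatenation; + coerces text to numbers (yielding 0)

Fix: Replace + with || to concatenate text

Corrected query:
SELECT major || ': ' || name AS label FROM students

Result:
label          
---------------
CS: Jack       
Chemistry: Bob 
Math: Dave     
Economics: Eve 
Math: Jack     
Economics: Kate
Math: Bob      
Economics: Eve 
CS: Bob        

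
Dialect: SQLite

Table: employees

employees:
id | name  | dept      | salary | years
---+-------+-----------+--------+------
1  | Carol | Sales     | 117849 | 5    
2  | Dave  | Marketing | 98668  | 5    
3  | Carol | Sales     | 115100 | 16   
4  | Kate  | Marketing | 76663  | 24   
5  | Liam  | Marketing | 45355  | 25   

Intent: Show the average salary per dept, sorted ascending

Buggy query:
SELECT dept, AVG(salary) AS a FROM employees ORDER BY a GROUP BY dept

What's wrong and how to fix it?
Bug: ORDER BY appears before GROUP BY; SQL clause order requires GROUP BY first

Fix: Reorder: SELECT … FROM … GROUP BY … ORDER BY …

Corrected query:
SELECT dept, AVG(salary) AS a FROM employees GROUP BY dept ORDER BY a

Result:
dept      | a       
----------+---------
Marketing | 73562   
Sales     | 116474.5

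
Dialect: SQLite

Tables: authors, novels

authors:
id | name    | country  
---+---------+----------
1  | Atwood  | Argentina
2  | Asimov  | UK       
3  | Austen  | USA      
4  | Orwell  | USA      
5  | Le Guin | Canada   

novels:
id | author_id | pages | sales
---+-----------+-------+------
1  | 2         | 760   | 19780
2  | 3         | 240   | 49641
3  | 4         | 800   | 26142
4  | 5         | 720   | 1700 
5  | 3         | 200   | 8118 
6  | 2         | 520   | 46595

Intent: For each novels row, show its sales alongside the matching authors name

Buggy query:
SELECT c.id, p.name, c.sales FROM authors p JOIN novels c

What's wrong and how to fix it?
Bug: Missing join condition: each novels row is matched to all authors rows instead of just its own

Fix: Specify the join condition linking the foreign key to the parent id

Corrected query:
SELECT c.id, p.name, c.sales FROM authors p JOIN novels c ON c.author_id = p.id

Result:
id | name    | sales
---+---------+------
1  | Asimov  | 19780
2  | Austen  | 49641
3  | Orwell  | 26142
4  | Le Guin | 1700 
5  | Austen  | 8118 
6  | Asimov  | 46595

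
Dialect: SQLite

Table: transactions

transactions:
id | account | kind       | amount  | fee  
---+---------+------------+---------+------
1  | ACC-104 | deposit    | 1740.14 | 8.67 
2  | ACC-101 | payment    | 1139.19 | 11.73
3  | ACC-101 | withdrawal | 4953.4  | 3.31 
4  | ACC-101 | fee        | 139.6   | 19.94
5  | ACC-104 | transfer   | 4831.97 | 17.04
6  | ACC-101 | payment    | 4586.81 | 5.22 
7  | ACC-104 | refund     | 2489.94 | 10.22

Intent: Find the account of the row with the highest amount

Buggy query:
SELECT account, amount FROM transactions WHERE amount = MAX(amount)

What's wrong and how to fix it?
Bug: MAX(amount) is an aggregate and cannot be used directly in WHERE

Fix: Wrap MAX in a scalar subquery so WHERE compares against a single value

Corrected query:
SELECT account, amount FROM transactions WHERE amount = (SELECT MAX(amount) FROM transactions)

Result:
account | amount
--------+-------
ACC-101 | 4953.4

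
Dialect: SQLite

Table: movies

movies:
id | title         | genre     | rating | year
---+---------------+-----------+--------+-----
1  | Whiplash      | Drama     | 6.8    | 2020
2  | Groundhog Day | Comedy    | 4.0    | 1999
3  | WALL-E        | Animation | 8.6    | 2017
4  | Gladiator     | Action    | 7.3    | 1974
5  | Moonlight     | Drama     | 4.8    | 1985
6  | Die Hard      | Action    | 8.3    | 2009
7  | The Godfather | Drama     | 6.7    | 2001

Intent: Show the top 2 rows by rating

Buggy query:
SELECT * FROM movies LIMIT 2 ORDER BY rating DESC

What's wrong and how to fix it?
Bug: LIMIT must come after ORDER BY

Fix: Sort with ORDER BY, then apply LIMIT

Corrected query:
SELECT * FROM movies ORDER BY rating DESC LIMIT 2

Result:
id | title    | genre     | rating | year
---+----------+-----------+--------+-----
3  | WALL-E   | Animation | 8.6    | 2017
6  | Die Hard | Action    | 8.3    | 2009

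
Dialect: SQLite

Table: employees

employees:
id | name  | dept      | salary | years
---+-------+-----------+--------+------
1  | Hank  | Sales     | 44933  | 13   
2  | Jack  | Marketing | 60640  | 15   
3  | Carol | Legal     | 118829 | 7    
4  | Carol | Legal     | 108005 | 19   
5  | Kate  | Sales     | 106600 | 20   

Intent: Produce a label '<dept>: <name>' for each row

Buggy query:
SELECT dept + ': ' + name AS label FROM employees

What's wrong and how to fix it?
Bug: SQLite uses || for string concatenation; + coerces text to numbers (yielding 0)

Fix: Replace + with || to concatenate text

Corrected query:
SELECT dept || ': ' || name AS label FROM employees

Result:
label          
---------------
Sales: Hank    
Marketing: Jack
Legal: Carol   
Legal: Carol   
Sales: Kate    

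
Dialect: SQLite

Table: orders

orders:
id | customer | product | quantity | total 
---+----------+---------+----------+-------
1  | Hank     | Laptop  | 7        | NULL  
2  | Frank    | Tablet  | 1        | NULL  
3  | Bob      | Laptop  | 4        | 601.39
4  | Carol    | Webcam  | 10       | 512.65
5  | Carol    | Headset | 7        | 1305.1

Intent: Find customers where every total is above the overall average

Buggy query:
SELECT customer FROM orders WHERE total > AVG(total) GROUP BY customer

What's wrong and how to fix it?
Bug: AVG() is an aggregate; it can't sit directly in WHERE

Fix: Compute the overall average in a scalar subquery and compare each group's MIN against it in HAVING

Corrected query:
SELECT customer FROM orders GROUP BY customer HAVING MIN(total) > (SELECT AVG(total) FROM orders)

Result:
(no rows)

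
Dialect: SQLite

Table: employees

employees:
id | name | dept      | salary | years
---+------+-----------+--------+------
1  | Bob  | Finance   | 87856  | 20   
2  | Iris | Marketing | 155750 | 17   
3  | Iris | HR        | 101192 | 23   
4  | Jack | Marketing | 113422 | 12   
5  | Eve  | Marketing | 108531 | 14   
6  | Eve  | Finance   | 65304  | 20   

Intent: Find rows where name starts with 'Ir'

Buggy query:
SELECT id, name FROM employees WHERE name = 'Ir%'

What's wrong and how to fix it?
Bug: Wildcards only work with LIKE; '=' treats '%' as a literal character

Fix: Replace '=' with LIKE so 'Ir%' is treated as a pattern

Corrected query:
SELECT id, name FROM employees WHERE name LIKE 'Ir%'

Result:
id | name
---+-----
2  | Iris
3  | Iris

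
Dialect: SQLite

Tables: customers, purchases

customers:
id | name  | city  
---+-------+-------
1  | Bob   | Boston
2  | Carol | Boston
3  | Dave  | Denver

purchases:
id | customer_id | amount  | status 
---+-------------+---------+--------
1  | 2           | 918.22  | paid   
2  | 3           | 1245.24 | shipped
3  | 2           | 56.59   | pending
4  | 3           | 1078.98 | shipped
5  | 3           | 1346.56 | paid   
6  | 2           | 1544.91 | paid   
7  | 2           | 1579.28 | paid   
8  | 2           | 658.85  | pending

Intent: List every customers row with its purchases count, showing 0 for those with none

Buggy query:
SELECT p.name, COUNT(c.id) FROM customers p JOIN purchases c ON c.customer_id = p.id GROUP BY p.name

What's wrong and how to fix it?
Bug: An inner join excludes parents with zero children

Fix: Switch to LEFT JOIN to retain unmatched parent rows

Corrected query:
SELECT p.name, COUNT(c.id) FROM customers p LEFT JOIN purchases c ON c.customer_id = p.id GROUP BY p.name

Result:
name  | COUNT(c.id)
------+------------
Bob   | 0          
Carol | 5          
Dave  | 3          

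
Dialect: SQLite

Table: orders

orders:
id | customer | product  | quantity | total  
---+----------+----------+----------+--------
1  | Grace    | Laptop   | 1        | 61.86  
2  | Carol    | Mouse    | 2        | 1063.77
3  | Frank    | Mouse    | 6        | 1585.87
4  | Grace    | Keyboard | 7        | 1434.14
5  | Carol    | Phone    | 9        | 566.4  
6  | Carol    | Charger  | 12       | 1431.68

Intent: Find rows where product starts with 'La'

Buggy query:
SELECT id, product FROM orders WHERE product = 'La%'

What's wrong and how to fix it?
Bug: Wildcards only work with LIKE; '=' treats '%' as a literal character

Fix: Replace '=' with LIKE so 'La%' is treated as a pattern

Corrected query:
SELECT id, product FROM orders WHERE product LIKE 'La%'

Result:
id | product
---+--------
1  | Laptop 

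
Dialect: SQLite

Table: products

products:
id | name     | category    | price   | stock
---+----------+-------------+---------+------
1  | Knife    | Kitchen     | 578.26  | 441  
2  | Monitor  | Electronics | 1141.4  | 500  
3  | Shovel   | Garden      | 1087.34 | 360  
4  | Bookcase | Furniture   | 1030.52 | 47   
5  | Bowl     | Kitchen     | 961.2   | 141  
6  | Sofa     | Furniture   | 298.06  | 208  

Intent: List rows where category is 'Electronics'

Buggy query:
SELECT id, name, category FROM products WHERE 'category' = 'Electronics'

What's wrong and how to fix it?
Bug: Single quotes denote string literals in SQL; the column name is being compared as a constant string

Fix: Reference the column as category without single quotes

Corrected query:
SELECT id, name, category FROM products WHERE category = 'Electronics'

Result:
id | name    | category   
---+---------+------------
2  | Monitor | Electronics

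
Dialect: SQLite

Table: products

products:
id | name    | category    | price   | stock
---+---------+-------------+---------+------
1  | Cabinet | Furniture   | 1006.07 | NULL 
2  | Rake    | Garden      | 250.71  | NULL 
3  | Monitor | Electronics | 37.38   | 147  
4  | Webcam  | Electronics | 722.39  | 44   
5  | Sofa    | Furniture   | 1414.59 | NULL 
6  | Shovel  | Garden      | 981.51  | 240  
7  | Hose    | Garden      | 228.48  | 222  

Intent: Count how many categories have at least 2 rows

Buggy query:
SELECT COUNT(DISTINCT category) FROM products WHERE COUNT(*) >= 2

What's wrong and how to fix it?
Bug: COUNT(*) cannot appear in WHERE; the per-group count doesn't exist yet

Fix: Group first with HAVING COUNT(*) >= 2, then COUNT the resulting groups

Corrected query:
SELECT COUNT(*) FROM (SELECT category FROM products GROUP BY category HAVING COUNT(*) >= 2)

Result:
COUNT(*)
--------
3       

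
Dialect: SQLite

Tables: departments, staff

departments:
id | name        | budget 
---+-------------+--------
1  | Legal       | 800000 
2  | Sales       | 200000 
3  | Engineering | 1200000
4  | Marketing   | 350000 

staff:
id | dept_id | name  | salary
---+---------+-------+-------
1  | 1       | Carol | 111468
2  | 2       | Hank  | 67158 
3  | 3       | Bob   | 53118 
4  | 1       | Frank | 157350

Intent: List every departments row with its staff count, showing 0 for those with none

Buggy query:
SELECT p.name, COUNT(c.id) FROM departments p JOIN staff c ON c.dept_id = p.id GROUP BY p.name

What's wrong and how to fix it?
Bug: INNER JOIN drops departments rows that have no matching staff rows

Fix: Switch to LEFT JOIN to retain unmatched parent rows

Corrected query:
SELECT p.name, COUNT(c.id) FROM departments p LEFT JOIN staff c ON c.dept_id = p.id GROUP BY p.name

Result:
name        | COUNT(c.id)
------------+------------
Engineering | 1          
Legal       | 2          
Marketing   | 0          
Sales       | 1          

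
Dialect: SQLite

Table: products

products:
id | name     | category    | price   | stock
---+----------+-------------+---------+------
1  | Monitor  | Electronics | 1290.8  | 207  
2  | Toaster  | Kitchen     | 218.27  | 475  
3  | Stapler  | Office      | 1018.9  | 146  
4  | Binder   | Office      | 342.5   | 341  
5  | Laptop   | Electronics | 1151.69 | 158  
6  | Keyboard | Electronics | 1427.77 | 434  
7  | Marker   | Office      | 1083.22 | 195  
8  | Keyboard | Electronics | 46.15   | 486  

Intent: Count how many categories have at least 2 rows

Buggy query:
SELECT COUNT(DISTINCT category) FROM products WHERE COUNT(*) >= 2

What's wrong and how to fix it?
Bug: WHERE filters individual rows, not groups, so a group-level COUNT is invalid there

Fix: Group first with HAVING COUNT(*) >= 2, then COUNT the resulting groups

Corrected query:
SELECT COUNT(*) FROM (SELECT category FROM products GROUP BY category HAVING COUNT(*) >= 2)

Result:
COUNT(*)
--------
2       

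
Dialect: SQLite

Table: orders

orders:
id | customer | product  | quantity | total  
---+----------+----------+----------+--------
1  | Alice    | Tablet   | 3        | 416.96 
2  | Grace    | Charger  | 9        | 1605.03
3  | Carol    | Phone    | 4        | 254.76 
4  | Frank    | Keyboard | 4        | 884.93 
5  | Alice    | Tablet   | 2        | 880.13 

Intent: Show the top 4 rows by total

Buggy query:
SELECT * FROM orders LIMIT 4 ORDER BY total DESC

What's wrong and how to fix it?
Bug: ORDER BY cannot follow LIMIT; LIMIT is the final clause

Fix: Sort with ORDER BY, then apply LIMIT

Corrected query:
SELECT * FROM orders ORDER BY total DESC LIMIT 4

Result:
id | customer | product  | quantity | total  
---+----------+----------+----------+--------
2  | Grace    | Charger  | 9        | 1605.03
4  | Frank    | Keyboard | 4        | 884.93 
5  | Alice    | Tablet   | 2        | 880.13 
1  | Alice    | Tablet   | 3        | 416.96 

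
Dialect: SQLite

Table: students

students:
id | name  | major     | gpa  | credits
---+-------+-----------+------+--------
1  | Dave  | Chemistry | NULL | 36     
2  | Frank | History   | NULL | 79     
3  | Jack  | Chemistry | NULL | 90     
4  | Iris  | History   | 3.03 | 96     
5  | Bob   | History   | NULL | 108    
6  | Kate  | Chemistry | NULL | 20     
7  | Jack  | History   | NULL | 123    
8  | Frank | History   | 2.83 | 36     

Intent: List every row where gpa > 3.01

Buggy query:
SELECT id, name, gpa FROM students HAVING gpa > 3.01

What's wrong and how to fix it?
Bug: This is a non-aggregate query (no GROUP BY, no aggregates), so in SQLite the HAVING clause is invalid here; a row-level condition belongs in WHERE

Fix: Use WHERE for row-level filtering

Corrected query:
SELECT id, name, gpa FROM students WHERE gpa > 3.01

Result:
id | name | gpa 
---+------+-----
4  | Iris | 3.03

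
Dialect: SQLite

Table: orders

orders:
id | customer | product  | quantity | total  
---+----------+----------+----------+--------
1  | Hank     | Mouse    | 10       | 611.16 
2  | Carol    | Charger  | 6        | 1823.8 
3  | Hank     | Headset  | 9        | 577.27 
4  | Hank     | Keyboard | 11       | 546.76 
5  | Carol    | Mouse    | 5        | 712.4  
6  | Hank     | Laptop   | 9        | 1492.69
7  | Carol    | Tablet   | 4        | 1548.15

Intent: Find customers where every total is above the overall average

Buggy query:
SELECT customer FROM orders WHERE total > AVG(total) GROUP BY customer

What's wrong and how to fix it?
Bug: AVG() is an aggregate; it can't sit directly in WHERE

Fix: Compute the overall average in a scalar subquery and compare each group's MIN against it in HAVING

Corrected query:
SELECT customer FROM orders GROUP BY customer HAVING MIN(total) > (SELECT AVG(total) FROM orders)

Result:
(no rows)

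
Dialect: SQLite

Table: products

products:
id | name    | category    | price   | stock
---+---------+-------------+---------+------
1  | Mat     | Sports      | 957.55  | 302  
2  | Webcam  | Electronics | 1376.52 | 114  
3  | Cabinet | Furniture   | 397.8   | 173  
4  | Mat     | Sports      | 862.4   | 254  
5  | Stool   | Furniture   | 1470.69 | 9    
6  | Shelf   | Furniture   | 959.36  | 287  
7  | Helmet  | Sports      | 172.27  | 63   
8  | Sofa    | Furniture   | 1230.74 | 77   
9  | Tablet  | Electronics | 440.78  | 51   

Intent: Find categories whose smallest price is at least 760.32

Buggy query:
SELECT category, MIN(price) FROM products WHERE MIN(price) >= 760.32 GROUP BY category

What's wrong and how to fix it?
Bug: MIN() in WHERE is a misuse of aggregate

Fix: Use HAVING for the per-group MIN condition

Corrected query:
SELECT category, MIN(price) FROM products GROUP BY category HAVING MIN(price) >= 760.32

Result:
(no rows)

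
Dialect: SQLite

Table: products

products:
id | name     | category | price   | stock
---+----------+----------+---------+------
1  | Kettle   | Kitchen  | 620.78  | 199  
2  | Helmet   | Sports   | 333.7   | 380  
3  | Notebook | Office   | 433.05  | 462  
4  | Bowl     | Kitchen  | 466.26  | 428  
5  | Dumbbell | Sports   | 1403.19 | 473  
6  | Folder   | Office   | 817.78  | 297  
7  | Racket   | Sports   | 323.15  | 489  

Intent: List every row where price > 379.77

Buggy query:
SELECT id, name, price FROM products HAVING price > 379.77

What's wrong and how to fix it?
Bug: HAVING filters the output of aggregation, but this query has no GROUP BY and no aggregate functions, so SQLite rejects it (HAVING clause on a non-aggregate query); the condition here is per row

Fix: Replace HAVING with WHERE since the condition applies to individual rows

Corrected query:
SELECT id, name, price FROM products WHERE price > 379.77

Result:
id | name     | price  
---+----------+--------
1  | Kettle   | 620.78 
3  | Notebook | 433.05 
4  | Bowl     | 466.26 
5  | Dumbbell | 1403.19
6  | Folder   | 817.78 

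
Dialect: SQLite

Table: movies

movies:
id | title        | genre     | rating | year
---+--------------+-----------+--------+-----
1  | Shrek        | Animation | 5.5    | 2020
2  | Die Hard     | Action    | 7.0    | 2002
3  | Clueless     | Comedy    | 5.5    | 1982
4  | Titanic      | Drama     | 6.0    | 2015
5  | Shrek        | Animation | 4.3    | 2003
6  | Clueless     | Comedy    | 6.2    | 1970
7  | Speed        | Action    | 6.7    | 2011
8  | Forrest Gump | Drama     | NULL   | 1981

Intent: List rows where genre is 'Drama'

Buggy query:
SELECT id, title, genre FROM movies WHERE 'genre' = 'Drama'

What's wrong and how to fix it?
Bug: Single quotes denote string literals in SQL; the column name is being compared as a constant string

Fix: Reference the column as genre without single quotes

Corrected query:
SELECT id, title, genre FROM movies WHERE genre = 'Drama'

Result:
id | title        | genre
---+--------------+------
4  | Titanic      | Drama
8  | Forrest Gump | Drama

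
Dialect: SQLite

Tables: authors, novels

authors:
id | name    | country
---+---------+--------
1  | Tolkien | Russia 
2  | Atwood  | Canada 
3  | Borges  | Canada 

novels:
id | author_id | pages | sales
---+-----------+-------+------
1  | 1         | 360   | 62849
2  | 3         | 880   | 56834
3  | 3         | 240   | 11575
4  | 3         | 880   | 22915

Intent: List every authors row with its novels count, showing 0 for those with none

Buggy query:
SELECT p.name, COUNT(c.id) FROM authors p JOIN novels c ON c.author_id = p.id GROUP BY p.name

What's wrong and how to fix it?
Bug: An inner join excludes parents with zero children

Fix: Switch to LEFT JOIN to retain unmatched parent rows

Corrected query:
SELECT p.name, COUNT(c.id) FROM authors p LEFT JOIN novels c ON c.author_id = p.id GROUP BY p.name

Result:
name    | COUNT(c.id)
--------+------------
Atwood  | 0          
Borges  | 3          
Tolkien | 1          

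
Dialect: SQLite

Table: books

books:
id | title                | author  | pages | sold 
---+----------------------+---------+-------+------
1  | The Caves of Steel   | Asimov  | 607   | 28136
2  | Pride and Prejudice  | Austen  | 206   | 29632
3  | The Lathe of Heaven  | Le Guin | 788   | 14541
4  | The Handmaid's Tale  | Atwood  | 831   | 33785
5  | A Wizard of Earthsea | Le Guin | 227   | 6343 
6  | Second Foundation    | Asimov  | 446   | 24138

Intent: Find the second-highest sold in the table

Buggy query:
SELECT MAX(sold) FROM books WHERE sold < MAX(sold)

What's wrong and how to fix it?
Bug: The inner MAX is an aggregate inside WHERE, which is not allowed

Fix: Put the inner MAX in a scalar subquery

Corrected query:
SELECT MAX(sold) FROM books WHERE sold < (SELECT MAX(sold) FROM books)

Result:
MAX(sold)
---------
29632    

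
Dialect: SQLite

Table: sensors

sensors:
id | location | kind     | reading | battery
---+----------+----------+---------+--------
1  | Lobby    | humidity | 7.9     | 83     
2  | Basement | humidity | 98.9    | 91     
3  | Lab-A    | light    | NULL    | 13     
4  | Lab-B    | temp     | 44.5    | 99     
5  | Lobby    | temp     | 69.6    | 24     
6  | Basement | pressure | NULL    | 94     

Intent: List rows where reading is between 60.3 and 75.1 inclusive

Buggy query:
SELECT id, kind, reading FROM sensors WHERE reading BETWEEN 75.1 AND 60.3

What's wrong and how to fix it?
Bug: BETWEEN expects the lower bound first; with 75.1 AND 60.3 the range is empty

Fix: Write BETWEEN 60.3 AND 75.1

Corrected query:
SELECT id, kind, reading FROM sensors WHERE reading BETWEEN 60.3 AND 75.1

Result:
id | kind | reading
---+------+--------
5  | temp | 69.6   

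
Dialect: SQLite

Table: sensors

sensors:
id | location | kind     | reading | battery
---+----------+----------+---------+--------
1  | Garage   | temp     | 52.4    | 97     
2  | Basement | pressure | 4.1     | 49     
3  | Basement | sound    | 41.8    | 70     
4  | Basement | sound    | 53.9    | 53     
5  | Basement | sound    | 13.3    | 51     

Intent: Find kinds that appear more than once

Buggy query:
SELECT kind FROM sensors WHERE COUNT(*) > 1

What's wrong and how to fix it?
Bug: WHERE can't reference COUNT(*); aggregates are computed after WHERE

Fix: Group first, then use HAVING for the count condition

Corrected query:
SELECT kind FROM sensors GROUP BY kind HAVING COUNT(*) > 1

Result:
kind 
-----
sound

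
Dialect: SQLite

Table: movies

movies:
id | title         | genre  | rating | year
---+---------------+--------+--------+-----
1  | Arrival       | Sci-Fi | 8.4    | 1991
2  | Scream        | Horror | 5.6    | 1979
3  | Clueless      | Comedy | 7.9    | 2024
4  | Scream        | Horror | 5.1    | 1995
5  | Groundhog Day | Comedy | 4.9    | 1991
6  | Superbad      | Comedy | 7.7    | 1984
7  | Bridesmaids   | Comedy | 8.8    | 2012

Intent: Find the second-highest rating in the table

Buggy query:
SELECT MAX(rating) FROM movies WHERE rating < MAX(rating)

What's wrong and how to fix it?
Bug: MAX(rating) on the right of the comparison is an aggregate-in-WHERE error

Fix: Put the inner MAX in a scalar subquery

Corrected query:
SELECT MAX(rating) FROM movies WHERE rating < (SELECT MAX(rating) FROM movies)

Result:
MAX(rating)
-----------
8.4        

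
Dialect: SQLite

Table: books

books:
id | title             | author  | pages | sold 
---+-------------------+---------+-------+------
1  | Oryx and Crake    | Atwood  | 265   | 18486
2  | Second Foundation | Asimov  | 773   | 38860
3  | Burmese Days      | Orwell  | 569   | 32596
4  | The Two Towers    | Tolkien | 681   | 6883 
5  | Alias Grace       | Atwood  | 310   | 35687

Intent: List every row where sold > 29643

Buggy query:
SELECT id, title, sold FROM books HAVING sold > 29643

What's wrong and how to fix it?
Bug: HAVING filters the output of aggregation, but this query has no GROUP BY and no aggregate functions, so SQLite rejects it (HAVING clause on a non-aggregate query); the condition here is per row

Fix: Replace HAVING with WHERE since the condition applies to individual rows

Corrected query:
SELECT id, title, sold FROM books WHERE sold > 29643

Result:
id | title             | sold 
---+-------------------+------
2  | Second Foundation | 38860
3  | Burmese Days      | 32596
5  | Alias Grace       | 35687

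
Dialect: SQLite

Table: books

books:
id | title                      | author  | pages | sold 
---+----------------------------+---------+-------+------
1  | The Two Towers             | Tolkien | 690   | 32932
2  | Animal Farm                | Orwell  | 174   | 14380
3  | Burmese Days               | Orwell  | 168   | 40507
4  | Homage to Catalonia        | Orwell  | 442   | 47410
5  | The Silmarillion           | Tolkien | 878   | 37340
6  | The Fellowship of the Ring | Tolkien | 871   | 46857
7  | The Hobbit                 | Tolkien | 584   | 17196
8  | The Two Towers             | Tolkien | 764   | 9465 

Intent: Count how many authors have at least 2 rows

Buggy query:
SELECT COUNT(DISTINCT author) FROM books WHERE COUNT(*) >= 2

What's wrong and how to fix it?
Bug: WHERE filters individual rows, not groups, so a group-level COUNT is invalid there

Fix: Use a subquery that GROUPs and filters with HAVING, then count its rows

Corrected query:
SELECT COUNT(*) FROM (SELECT author FROM books GROUP BY author HAVING COUNT(*) >= 2)

Result:
COUNT(*)
--------
2       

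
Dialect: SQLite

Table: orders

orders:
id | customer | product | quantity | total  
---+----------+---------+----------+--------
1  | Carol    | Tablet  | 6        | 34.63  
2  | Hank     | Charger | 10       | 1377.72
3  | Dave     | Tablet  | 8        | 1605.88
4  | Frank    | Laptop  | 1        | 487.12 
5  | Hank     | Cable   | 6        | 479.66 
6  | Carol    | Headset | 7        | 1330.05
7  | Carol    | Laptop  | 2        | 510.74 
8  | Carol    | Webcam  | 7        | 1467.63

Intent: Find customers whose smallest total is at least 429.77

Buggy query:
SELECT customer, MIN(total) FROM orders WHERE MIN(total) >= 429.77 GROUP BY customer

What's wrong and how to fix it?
Bug: Aggregates like MIN are computed per group after WHERE runs

Fix: Use HAVING for the per-group MIN condition

Corrected query:
SELECT customer, MIN(total) FROM orders GROUP BY customer HAVING MIN(total) >= 429.77

Result:
customer | MIN(total)
---------+-----------
Dave     | 1605.88   
Frank    | 487.12    
Hank     | 479.66    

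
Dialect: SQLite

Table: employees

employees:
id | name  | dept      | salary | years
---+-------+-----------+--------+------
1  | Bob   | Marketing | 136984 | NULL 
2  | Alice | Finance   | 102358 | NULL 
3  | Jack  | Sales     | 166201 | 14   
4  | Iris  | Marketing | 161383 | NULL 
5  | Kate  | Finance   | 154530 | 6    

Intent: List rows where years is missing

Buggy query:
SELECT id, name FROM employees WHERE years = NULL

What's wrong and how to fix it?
Bug: Comparing to NULL with '=' never matches; NULL = NULL is unknown, not true

Fix: Replace '= NULL' with 'IS NULL'

Corrected query:
SELECT id, name FROM employees WHERE years IS NULL

Result:
id | name 
---+------
1  | Bob  
2  | Alice
4  | Iris 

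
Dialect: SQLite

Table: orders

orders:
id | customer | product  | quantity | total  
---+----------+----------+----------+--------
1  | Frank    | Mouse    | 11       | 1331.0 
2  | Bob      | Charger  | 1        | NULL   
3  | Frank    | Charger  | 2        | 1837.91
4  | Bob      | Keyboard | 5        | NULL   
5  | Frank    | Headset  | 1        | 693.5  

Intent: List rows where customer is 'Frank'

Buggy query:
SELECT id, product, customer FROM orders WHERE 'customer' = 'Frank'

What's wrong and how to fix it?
Bug: Single quotes denote string literals in SQL; the column name is being compared as a constant string

Fix: Reference the column as customer without single quotes

Corrected query:
SELECT id, product, customer FROM orders WHERE customer = 'Frank'

Result:
id | product | customer
---+---------+---------
1  | Mouse   | Frank   
3  | Charger | Frank   
5  | Headset | Frank   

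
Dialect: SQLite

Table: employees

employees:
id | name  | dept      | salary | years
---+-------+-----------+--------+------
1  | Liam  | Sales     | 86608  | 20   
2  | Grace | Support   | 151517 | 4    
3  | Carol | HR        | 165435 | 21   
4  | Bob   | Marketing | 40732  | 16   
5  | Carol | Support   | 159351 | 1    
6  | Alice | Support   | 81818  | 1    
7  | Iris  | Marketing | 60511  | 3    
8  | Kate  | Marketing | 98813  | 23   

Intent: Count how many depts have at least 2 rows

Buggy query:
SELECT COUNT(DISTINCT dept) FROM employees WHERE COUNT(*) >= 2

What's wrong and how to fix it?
Bug: COUNT(*) cannot appear in WHERE; the per-group count doesn't exist yet

Fix: Group first with HAVING COUNT(*) >= 2, then COUNT the resulting groups

Corrected query:
SELECT COUNT(*) FROM (SELECT dept FROM employees GROUP BY dept HAVING COUNT(*) >= 2)

Result:
COUNT(*)
--------
2       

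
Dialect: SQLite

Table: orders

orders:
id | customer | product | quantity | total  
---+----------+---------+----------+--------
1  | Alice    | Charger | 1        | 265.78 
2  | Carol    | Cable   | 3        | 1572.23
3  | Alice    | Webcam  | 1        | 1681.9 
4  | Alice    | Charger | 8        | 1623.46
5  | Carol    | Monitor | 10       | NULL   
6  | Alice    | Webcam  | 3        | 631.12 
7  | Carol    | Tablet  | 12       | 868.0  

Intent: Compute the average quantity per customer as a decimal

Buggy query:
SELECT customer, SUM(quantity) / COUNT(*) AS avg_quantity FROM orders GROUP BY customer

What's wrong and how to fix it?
Bug: SUM(quantity) and COUNT(*) are both integers; the division truncates the fractional part

Fix: Multiply by 1.0 (or CAST to REAL) to force floating-point division

Corrected query:
SELECT customer, SUM(quantity) * 1.0 / COUNT(*) AS avg_quantity FROM orders GROUP BY customer

Result:
customer | avg_quantity
---------+-------------
Alice    | 3.25        
Carol    | 8.333333    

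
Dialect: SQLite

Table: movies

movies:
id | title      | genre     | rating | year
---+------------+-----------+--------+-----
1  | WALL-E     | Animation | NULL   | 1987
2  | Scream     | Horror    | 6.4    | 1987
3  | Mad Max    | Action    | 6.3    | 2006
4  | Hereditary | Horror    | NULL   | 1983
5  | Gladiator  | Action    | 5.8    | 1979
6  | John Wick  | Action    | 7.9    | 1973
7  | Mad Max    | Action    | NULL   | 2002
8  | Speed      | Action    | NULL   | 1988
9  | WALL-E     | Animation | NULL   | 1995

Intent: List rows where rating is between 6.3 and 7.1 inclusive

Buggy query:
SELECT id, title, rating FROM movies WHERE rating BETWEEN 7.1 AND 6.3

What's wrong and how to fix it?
Bug: BETWEEN expects the lower bound first; with 7.1 AND 6.3 the range is empty

Fix: Swap the bounds so the smaller value comes first

Corrected query:
SELECT id, title, rating FROM movies WHERE rating BETWEEN 6.3 AND 7.1

Result:
id | title   | rating
---+---------+-------
2  | Scream  | 6.4   
3  | Mad Max | 6.3   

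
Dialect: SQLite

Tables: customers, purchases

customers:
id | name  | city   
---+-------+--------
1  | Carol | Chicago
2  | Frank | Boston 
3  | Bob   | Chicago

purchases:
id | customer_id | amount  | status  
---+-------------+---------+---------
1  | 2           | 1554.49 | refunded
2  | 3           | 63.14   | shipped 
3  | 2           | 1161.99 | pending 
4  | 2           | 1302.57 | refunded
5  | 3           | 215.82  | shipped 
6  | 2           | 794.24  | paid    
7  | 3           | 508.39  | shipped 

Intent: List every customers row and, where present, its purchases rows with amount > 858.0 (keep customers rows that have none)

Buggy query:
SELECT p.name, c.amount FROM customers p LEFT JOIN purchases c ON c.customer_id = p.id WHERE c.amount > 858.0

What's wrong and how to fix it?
Bug: A WHERE condition on the right-hand table after LEFT JOIN drops unmatched parents

Fix: Put 'c.amount > 858.0' in the JOIN's ON clause instead of WHERE

Corrected query:
SELECT p.name, c.amount FROM customers p LEFT JOIN purchases c ON c.customer_id = p.id AND c.amount > 858.0

Result:
name  | amount 
------+--------
Carol | NULL   
Frank | 1161.99
Frank | 1302.57
Frank | 1554.49
Bob   | NULL   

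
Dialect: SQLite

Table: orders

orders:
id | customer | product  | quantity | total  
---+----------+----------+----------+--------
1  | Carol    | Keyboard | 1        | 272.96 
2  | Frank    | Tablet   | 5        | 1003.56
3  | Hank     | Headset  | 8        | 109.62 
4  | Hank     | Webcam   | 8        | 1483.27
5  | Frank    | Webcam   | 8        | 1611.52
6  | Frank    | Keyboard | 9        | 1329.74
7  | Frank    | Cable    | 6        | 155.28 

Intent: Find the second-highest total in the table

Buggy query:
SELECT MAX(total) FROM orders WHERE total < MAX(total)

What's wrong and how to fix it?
Bug: The inner MAX is an aggregate inside WHERE, which is not allowed

Fix: Put the inner MAX in a scalar subquery

Corrected query:
SELECT MAX(total) FROM orders WHERE total < (SELECT MAX(total) FROM orders)

Result:
MAX(total)
----------
1483.27   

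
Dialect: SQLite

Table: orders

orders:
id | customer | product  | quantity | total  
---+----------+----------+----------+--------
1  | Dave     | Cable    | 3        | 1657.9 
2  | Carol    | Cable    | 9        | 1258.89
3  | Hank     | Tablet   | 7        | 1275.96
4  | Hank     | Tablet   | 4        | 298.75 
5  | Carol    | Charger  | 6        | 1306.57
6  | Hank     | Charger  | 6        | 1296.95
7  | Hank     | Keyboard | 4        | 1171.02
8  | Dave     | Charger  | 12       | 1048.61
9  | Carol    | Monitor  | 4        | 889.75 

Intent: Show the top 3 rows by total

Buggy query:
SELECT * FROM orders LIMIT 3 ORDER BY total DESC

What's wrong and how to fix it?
Bug: LIMIT must come after ORDER BY

Fix: Sort with ORDER BY, then apply LIMIT

Corrected query:
SELECT * FROM orders ORDER BY total DESC LIMIT 3

Result:
id | customer | product | quantity | total  
---+----------+---------+----------+--------
1  | Dave     | Cable   | 3        | 1657.9 
5  | Carol    | Charger | 6        | 1306.57
6  | Hank     | Charger | 6        | 1296.95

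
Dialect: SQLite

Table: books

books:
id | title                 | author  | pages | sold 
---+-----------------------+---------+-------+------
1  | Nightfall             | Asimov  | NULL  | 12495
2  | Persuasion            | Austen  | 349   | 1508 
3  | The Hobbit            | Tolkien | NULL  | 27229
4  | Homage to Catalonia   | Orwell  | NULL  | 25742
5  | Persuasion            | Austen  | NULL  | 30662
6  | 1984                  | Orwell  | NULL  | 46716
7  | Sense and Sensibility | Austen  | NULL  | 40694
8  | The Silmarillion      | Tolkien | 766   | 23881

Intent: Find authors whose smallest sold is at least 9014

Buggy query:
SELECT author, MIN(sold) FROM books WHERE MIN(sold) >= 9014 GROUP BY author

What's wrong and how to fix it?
Bug: Aggregates like MIN are computed per group after WHERE runs

Fix: Replace WHERE with HAVING after the GROUP BY

Corrected query:
SELECT author, MIN(sold) FROM books GROUP BY author HAVING MIN(sold) >= 9014

Result:
author  | MIN(sold)
--------+----------
Asimov  | 12495    
Orwell  | 25742    
Tolkien | 23881    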